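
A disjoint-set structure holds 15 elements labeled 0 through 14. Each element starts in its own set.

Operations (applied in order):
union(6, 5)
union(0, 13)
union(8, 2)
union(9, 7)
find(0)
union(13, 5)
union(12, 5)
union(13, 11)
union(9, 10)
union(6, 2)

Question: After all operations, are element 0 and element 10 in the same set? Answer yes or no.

Step 1: union(6, 5) -> merged; set of 6 now {5, 6}
Step 2: union(0, 13) -> merged; set of 0 now {0, 13}
Step 3: union(8, 2) -> merged; set of 8 now {2, 8}
Step 4: union(9, 7) -> merged; set of 9 now {7, 9}
Step 5: find(0) -> no change; set of 0 is {0, 13}
Step 6: union(13, 5) -> merged; set of 13 now {0, 5, 6, 13}
Step 7: union(12, 5) -> merged; set of 12 now {0, 5, 6, 12, 13}
Step 8: union(13, 11) -> merged; set of 13 now {0, 5, 6, 11, 12, 13}
Step 9: union(9, 10) -> merged; set of 9 now {7, 9, 10}
Step 10: union(6, 2) -> merged; set of 6 now {0, 2, 5, 6, 8, 11, 12, 13}
Set of 0: {0, 2, 5, 6, 8, 11, 12, 13}; 10 is not a member.

Answer: no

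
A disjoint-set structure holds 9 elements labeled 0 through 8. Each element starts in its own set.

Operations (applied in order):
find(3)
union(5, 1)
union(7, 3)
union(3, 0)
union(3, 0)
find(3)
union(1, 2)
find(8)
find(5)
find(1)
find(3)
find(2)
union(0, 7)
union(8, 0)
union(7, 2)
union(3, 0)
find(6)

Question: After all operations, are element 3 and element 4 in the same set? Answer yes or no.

Answer: no

Derivation:
Step 1: find(3) -> no change; set of 3 is {3}
Step 2: union(5, 1) -> merged; set of 5 now {1, 5}
Step 3: union(7, 3) -> merged; set of 7 now {3, 7}
Step 4: union(3, 0) -> merged; set of 3 now {0, 3, 7}
Step 5: union(3, 0) -> already same set; set of 3 now {0, 3, 7}
Step 6: find(3) -> no change; set of 3 is {0, 3, 7}
Step 7: union(1, 2) -> merged; set of 1 now {1, 2, 5}
Step 8: find(8) -> no change; set of 8 is {8}
Step 9: find(5) -> no change; set of 5 is {1, 2, 5}
Step 10: find(1) -> no change; set of 1 is {1, 2, 5}
Step 11: find(3) -> no change; set of 3 is {0, 3, 7}
Step 12: find(2) -> no change; set of 2 is {1, 2, 5}
Step 13: union(0, 7) -> already same set; set of 0 now {0, 3, 7}
Step 14: union(8, 0) -> merged; set of 8 now {0, 3, 7, 8}
Step 15: union(7, 2) -> merged; set of 7 now {0, 1, 2, 3, 5, 7, 8}
Step 16: union(3, 0) -> already same set; set of 3 now {0, 1, 2, 3, 5, 7, 8}
Step 17: find(6) -> no change; set of 6 is {6}
Set of 3: {0, 1, 2, 3, 5, 7, 8}; 4 is not a member.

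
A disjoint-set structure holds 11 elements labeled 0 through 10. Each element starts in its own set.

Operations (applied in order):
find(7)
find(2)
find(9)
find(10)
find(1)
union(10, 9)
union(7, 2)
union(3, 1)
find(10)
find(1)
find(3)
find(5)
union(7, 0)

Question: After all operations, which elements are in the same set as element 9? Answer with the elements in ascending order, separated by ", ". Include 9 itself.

Step 1: find(7) -> no change; set of 7 is {7}
Step 2: find(2) -> no change; set of 2 is {2}
Step 3: find(9) -> no change; set of 9 is {9}
Step 4: find(10) -> no change; set of 10 is {10}
Step 5: find(1) -> no change; set of 1 is {1}
Step 6: union(10, 9) -> merged; set of 10 now {9, 10}
Step 7: union(7, 2) -> merged; set of 7 now {2, 7}
Step 8: union(3, 1) -> merged; set of 3 now {1, 3}
Step 9: find(10) -> no change; set of 10 is {9, 10}
Step 10: find(1) -> no change; set of 1 is {1, 3}
Step 11: find(3) -> no change; set of 3 is {1, 3}
Step 12: find(5) -> no change; set of 5 is {5}
Step 13: union(7, 0) -> merged; set of 7 now {0, 2, 7}
Component of 9: {9, 10}

Answer: 9, 10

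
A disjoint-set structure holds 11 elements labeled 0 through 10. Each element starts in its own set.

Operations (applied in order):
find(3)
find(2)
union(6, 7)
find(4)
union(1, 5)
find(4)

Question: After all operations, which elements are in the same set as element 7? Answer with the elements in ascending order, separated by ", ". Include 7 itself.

Answer: 6, 7

Derivation:
Step 1: find(3) -> no change; set of 3 is {3}
Step 2: find(2) -> no change; set of 2 is {2}
Step 3: union(6, 7) -> merged; set of 6 now {6, 7}
Step 4: find(4) -> no change; set of 4 is {4}
Step 5: union(1, 5) -> merged; set of 1 now {1, 5}
Step 6: find(4) -> no change; set of 4 is {4}
Component of 7: {6, 7}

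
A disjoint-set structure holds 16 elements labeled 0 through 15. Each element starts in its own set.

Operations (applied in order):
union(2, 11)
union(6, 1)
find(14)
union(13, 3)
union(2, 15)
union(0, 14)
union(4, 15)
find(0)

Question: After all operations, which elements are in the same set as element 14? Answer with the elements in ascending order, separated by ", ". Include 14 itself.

Answer: 0, 14

Derivation:
Step 1: union(2, 11) -> merged; set of 2 now {2, 11}
Step 2: union(6, 1) -> merged; set of 6 now {1, 6}
Step 3: find(14) -> no change; set of 14 is {14}
Step 4: union(13, 3) -> merged; set of 13 now {3, 13}
Step 5: union(2, 15) -> merged; set of 2 now {2, 11, 15}
Step 6: union(0, 14) -> merged; set of 0 now {0, 14}
Step 7: union(4, 15) -> merged; set of 4 now {2, 4, 11, 15}
Step 8: find(0) -> no change; set of 0 is {0, 14}
Component of 14: {0, 14}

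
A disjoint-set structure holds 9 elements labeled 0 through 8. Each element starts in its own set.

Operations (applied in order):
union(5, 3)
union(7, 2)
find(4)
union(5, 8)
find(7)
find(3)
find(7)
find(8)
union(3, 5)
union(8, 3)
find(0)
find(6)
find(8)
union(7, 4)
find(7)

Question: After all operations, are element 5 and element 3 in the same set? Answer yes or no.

Answer: yes

Derivation:
Step 1: union(5, 3) -> merged; set of 5 now {3, 5}
Step 2: union(7, 2) -> merged; set of 7 now {2, 7}
Step 3: find(4) -> no change; set of 4 is {4}
Step 4: union(5, 8) -> merged; set of 5 now {3, 5, 8}
Step 5: find(7) -> no change; set of 7 is {2, 7}
Step 6: find(3) -> no change; set of 3 is {3, 5, 8}
Step 7: find(7) -> no change; set of 7 is {2, 7}
Step 8: find(8) -> no change; set of 8 is {3, 5, 8}
Step 9: union(3, 5) -> already same set; set of 3 now {3, 5, 8}
Step 10: union(8, 3) -> already same set; set of 8 now {3, 5, 8}
Step 11: find(0) -> no change; set of 0 is {0}
Step 12: find(6) -> no change; set of 6 is {6}
Step 13: find(8) -> no change; set of 8 is {3, 5, 8}
Step 14: union(7, 4) -> merged; set of 7 now {2, 4, 7}
Step 15: find(7) -> no change; set of 7 is {2, 4, 7}
Set of 5: {3, 5, 8}; 3 is a member.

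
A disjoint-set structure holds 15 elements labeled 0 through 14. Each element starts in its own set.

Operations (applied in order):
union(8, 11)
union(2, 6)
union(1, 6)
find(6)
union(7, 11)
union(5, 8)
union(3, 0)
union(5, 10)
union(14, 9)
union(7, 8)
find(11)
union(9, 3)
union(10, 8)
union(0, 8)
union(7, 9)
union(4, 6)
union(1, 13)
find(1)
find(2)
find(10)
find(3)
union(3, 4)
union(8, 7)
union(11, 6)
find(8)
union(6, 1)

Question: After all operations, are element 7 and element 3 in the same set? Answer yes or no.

Answer: yes

Derivation:
Step 1: union(8, 11) -> merged; set of 8 now {8, 11}
Step 2: union(2, 6) -> merged; set of 2 now {2, 6}
Step 3: union(1, 6) -> merged; set of 1 now {1, 2, 6}
Step 4: find(6) -> no change; set of 6 is {1, 2, 6}
Step 5: union(7, 11) -> merged; set of 7 now {7, 8, 11}
Step 6: union(5, 8) -> merged; set of 5 now {5, 7, 8, 11}
Step 7: union(3, 0) -> merged; set of 3 now {0, 3}
Step 8: union(5, 10) -> merged; set of 5 now {5, 7, 8, 10, 11}
Step 9: union(14, 9) -> merged; set of 14 now {9, 14}
Step 10: union(7, 8) -> already same set; set of 7 now {5, 7, 8, 10, 11}
Step 11: find(11) -> no change; set of 11 is {5, 7, 8, 10, 11}
Step 12: union(9, 3) -> merged; set of 9 now {0, 3, 9, 14}
Step 13: union(10, 8) -> already same set; set of 10 now {5, 7, 8, 10, 11}
Step 14: union(0, 8) -> merged; set of 0 now {0, 3, 5, 7, 8, 9, 10, 11, 14}
Step 15: union(7, 9) -> already same set; set of 7 now {0, 3, 5, 7, 8, 9, 10, 11, 14}
Step 16: union(4, 6) -> merged; set of 4 now {1, 2, 4, 6}
Step 17: union(1, 13) -> merged; set of 1 now {1, 2, 4, 6, 13}
Step 18: find(1) -> no change; set of 1 is {1, 2, 4, 6, 13}
Step 19: find(2) -> no change; set of 2 is {1, 2, 4, 6, 13}
Step 20: find(10) -> no change; set of 10 is {0, 3, 5, 7, 8, 9, 10, 11, 14}
Step 21: find(3) -> no change; set of 3 is {0, 3, 5, 7, 8, 9, 10, 11, 14}
Step 22: union(3, 4) -> merged; set of 3 now {0, 1, 2, 3, 4, 5, 6, 7, 8, 9, 10, 11, 13, 14}
Step 23: union(8, 7) -> already same set; set of 8 now {0, 1, 2, 3, 4, 5, 6, 7, 8, 9, 10, 11, 13, 14}
Step 24: union(11, 6) -> already same set; set of 11 now {0, 1, 2, 3, 4, 5, 6, 7, 8, 9, 10, 11, 13, 14}
Step 25: find(8) -> no change; set of 8 is {0, 1, 2, 3, 4, 5, 6, 7, 8, 9, 10, 11, 13, 14}
Step 26: union(6, 1) -> already same set; set of 6 now {0, 1, 2, 3, 4, 5, 6, 7, 8, 9, 10, 11, 13, 14}
Set of 7: {0, 1, 2, 3, 4, 5, 6, 7, 8, 9, 10, 11, 13, 14}; 3 is a member.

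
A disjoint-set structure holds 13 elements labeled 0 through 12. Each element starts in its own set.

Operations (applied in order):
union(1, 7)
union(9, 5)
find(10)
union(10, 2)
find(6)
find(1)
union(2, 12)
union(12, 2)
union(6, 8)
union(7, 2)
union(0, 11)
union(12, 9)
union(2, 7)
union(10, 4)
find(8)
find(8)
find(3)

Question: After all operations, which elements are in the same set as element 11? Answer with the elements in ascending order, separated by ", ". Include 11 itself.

Answer: 0, 11

Derivation:
Step 1: union(1, 7) -> merged; set of 1 now {1, 7}
Step 2: union(9, 5) -> merged; set of 9 now {5, 9}
Step 3: find(10) -> no change; set of 10 is {10}
Step 4: union(10, 2) -> merged; set of 10 now {2, 10}
Step 5: find(6) -> no change; set of 6 is {6}
Step 6: find(1) -> no change; set of 1 is {1, 7}
Step 7: union(2, 12) -> merged; set of 2 now {2, 10, 12}
Step 8: union(12, 2) -> already same set; set of 12 now {2, 10, 12}
Step 9: union(6, 8) -> merged; set of 6 now {6, 8}
Step 10: union(7, 2) -> merged; set of 7 now {1, 2, 7, 10, 12}
Step 11: union(0, 11) -> merged; set of 0 now {0, 11}
Step 12: union(12, 9) -> merged; set of 12 now {1, 2, 5, 7, 9, 10, 12}
Step 13: union(2, 7) -> already same set; set of 2 now {1, 2, 5, 7, 9, 10, 12}
Step 14: union(10, 4) -> merged; set of 10 now {1, 2, 4, 5, 7, 9, 10, 12}
Step 15: find(8) -> no change; set of 8 is {6, 8}
Step 16: find(8) -> no change; set of 8 is {6, 8}
Step 17: find(3) -> no change; set of 3 is {3}
Component of 11: {0, 11}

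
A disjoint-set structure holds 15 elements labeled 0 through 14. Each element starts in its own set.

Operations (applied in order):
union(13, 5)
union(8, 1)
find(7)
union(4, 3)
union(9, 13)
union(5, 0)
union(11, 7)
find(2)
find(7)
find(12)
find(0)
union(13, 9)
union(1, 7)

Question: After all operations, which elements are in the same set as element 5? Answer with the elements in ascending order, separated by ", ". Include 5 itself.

Answer: 0, 5, 9, 13

Derivation:
Step 1: union(13, 5) -> merged; set of 13 now {5, 13}
Step 2: union(8, 1) -> merged; set of 8 now {1, 8}
Step 3: find(7) -> no change; set of 7 is {7}
Step 4: union(4, 3) -> merged; set of 4 now {3, 4}
Step 5: union(9, 13) -> merged; set of 9 now {5, 9, 13}
Step 6: union(5, 0) -> merged; set of 5 now {0, 5, 9, 13}
Step 7: union(11, 7) -> merged; set of 11 now {7, 11}
Step 8: find(2) -> no change; set of 2 is {2}
Step 9: find(7) -> no change; set of 7 is {7, 11}
Step 10: find(12) -> no change; set of 12 is {12}
Step 11: find(0) -> no change; set of 0 is {0, 5, 9, 13}
Step 12: union(13, 9) -> already same set; set of 13 now {0, 5, 9, 13}
Step 13: union(1, 7) -> merged; set of 1 now {1, 7, 8, 11}
Component of 5: {0, 5, 9, 13}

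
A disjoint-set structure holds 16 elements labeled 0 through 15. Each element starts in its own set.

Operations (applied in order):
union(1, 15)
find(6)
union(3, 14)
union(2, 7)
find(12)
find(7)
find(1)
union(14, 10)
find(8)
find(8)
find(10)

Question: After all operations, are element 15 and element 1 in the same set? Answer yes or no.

Step 1: union(1, 15) -> merged; set of 1 now {1, 15}
Step 2: find(6) -> no change; set of 6 is {6}
Step 3: union(3, 14) -> merged; set of 3 now {3, 14}
Step 4: union(2, 7) -> merged; set of 2 now {2, 7}
Step 5: find(12) -> no change; set of 12 is {12}
Step 6: find(7) -> no change; set of 7 is {2, 7}
Step 7: find(1) -> no change; set of 1 is {1, 15}
Step 8: union(14, 10) -> merged; set of 14 now {3, 10, 14}
Step 9: find(8) -> no change; set of 8 is {8}
Step 10: find(8) -> no change; set of 8 is {8}
Step 11: find(10) -> no change; set of 10 is {3, 10, 14}
Set of 15: {1, 15}; 1 is a member.

Answer: yes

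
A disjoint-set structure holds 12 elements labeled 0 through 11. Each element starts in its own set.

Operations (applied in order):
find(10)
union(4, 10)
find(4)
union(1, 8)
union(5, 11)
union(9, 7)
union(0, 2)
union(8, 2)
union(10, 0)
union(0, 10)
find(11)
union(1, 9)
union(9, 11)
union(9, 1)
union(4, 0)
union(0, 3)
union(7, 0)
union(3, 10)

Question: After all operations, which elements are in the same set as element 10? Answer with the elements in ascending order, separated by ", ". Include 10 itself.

Step 1: find(10) -> no change; set of 10 is {10}
Step 2: union(4, 10) -> merged; set of 4 now {4, 10}
Step 3: find(4) -> no change; set of 4 is {4, 10}
Step 4: union(1, 8) -> merged; set of 1 now {1, 8}
Step 5: union(5, 11) -> merged; set of 5 now {5, 11}
Step 6: union(9, 7) -> merged; set of 9 now {7, 9}
Step 7: union(0, 2) -> merged; set of 0 now {0, 2}
Step 8: union(8, 2) -> merged; set of 8 now {0, 1, 2, 8}
Step 9: union(10, 0) -> merged; set of 10 now {0, 1, 2, 4, 8, 10}
Step 10: union(0, 10) -> already same set; set of 0 now {0, 1, 2, 4, 8, 10}
Step 11: find(11) -> no change; set of 11 is {5, 11}
Step 12: union(1, 9) -> merged; set of 1 now {0, 1, 2, 4, 7, 8, 9, 10}
Step 13: union(9, 11) -> merged; set of 9 now {0, 1, 2, 4, 5, 7, 8, 9, 10, 11}
Step 14: union(9, 1) -> already same set; set of 9 now {0, 1, 2, 4, 5, 7, 8, 9, 10, 11}
Step 15: union(4, 0) -> already same set; set of 4 now {0, 1, 2, 4, 5, 7, 8, 9, 10, 11}
Step 16: union(0, 3) -> merged; set of 0 now {0, 1, 2, 3, 4, 5, 7, 8, 9, 10, 11}
Step 17: union(7, 0) -> already same set; set of 7 now {0, 1, 2, 3, 4, 5, 7, 8, 9, 10, 11}
Step 18: union(3, 10) -> already same set; set of 3 now {0, 1, 2, 3, 4, 5, 7, 8, 9, 10, 11}
Component of 10: {0, 1, 2, 3, 4, 5, 7, 8, 9, 10, 11}

Answer: 0, 1, 2, 3, 4, 5, 7, 8, 9, 10, 11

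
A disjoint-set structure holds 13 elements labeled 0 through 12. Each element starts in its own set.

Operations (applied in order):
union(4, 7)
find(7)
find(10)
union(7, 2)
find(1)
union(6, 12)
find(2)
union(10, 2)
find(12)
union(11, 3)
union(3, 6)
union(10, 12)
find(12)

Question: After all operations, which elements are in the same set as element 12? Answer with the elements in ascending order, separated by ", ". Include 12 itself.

Step 1: union(4, 7) -> merged; set of 4 now {4, 7}
Step 2: find(7) -> no change; set of 7 is {4, 7}
Step 3: find(10) -> no change; set of 10 is {10}
Step 4: union(7, 2) -> merged; set of 7 now {2, 4, 7}
Step 5: find(1) -> no change; set of 1 is {1}
Step 6: union(6, 12) -> merged; set of 6 now {6, 12}
Step 7: find(2) -> no change; set of 2 is {2, 4, 7}
Step 8: union(10, 2) -> merged; set of 10 now {2, 4, 7, 10}
Step 9: find(12) -> no change; set of 12 is {6, 12}
Step 10: union(11, 3) -> merged; set of 11 now {3, 11}
Step 11: union(3, 6) -> merged; set of 3 now {3, 6, 11, 12}
Step 12: union(10, 12) -> merged; set of 10 now {2, 3, 4, 6, 7, 10, 11, 12}
Step 13: find(12) -> no change; set of 12 is {2, 3, 4, 6, 7, 10, 11, 12}
Component of 12: {2, 3, 4, 6, 7, 10, 11, 12}

Answer: 2, 3, 4, 6, 7, 10, 11, 12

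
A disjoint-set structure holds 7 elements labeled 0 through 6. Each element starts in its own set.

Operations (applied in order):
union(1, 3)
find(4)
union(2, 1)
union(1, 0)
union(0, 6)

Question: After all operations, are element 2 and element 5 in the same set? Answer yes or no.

Step 1: union(1, 3) -> merged; set of 1 now {1, 3}
Step 2: find(4) -> no change; set of 4 is {4}
Step 3: union(2, 1) -> merged; set of 2 now {1, 2, 3}
Step 4: union(1, 0) -> merged; set of 1 now {0, 1, 2, 3}
Step 5: union(0, 6) -> merged; set of 0 now {0, 1, 2, 3, 6}
Set of 2: {0, 1, 2, 3, 6}; 5 is not a member.

Answer: no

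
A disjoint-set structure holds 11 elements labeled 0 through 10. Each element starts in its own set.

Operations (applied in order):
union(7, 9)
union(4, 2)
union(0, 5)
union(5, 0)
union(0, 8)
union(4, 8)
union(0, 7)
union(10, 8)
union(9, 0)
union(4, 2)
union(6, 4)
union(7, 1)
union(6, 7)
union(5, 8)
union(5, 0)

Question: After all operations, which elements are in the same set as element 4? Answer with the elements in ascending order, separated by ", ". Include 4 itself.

Answer: 0, 1, 2, 4, 5, 6, 7, 8, 9, 10

Derivation:
Step 1: union(7, 9) -> merged; set of 7 now {7, 9}
Step 2: union(4, 2) -> merged; set of 4 now {2, 4}
Step 3: union(0, 5) -> merged; set of 0 now {0, 5}
Step 4: union(5, 0) -> already same set; set of 5 now {0, 5}
Step 5: union(0, 8) -> merged; set of 0 now {0, 5, 8}
Step 6: union(4, 8) -> merged; set of 4 now {0, 2, 4, 5, 8}
Step 7: union(0, 7) -> merged; set of 0 now {0, 2, 4, 5, 7, 8, 9}
Step 8: union(10, 8) -> merged; set of 10 now {0, 2, 4, 5, 7, 8, 9, 10}
Step 9: union(9, 0) -> already same set; set of 9 now {0, 2, 4, 5, 7, 8, 9, 10}
Step 10: union(4, 2) -> already same set; set of 4 now {0, 2, 4, 5, 7, 8, 9, 10}
Step 11: union(6, 4) -> merged; set of 6 now {0, 2, 4, 5, 6, 7, 8, 9, 10}
Step 12: union(7, 1) -> merged; set of 7 now {0, 1, 2, 4, 5, 6, 7, 8, 9, 10}
Step 13: union(6, 7) -> already same set; set of 6 now {0, 1, 2, 4, 5, 6, 7, 8, 9, 10}
Step 14: union(5, 8) -> already same set; set of 5 now {0, 1, 2, 4, 5, 6, 7, 8, 9, 10}
Step 15: union(5, 0) -> already same set; set of 5 now {0, 1, 2, 4, 5, 6, 7, 8, 9, 10}
Component of 4: {0, 1, 2, 4, 5, 6, 7, 8, 9, 10}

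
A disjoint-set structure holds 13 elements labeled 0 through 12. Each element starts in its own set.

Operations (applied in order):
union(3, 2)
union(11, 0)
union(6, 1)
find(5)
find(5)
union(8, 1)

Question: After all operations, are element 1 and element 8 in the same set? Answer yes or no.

Answer: yes

Derivation:
Step 1: union(3, 2) -> merged; set of 3 now {2, 3}
Step 2: union(11, 0) -> merged; set of 11 now {0, 11}
Step 3: union(6, 1) -> merged; set of 6 now {1, 6}
Step 4: find(5) -> no change; set of 5 is {5}
Step 5: find(5) -> no change; set of 5 is {5}
Step 6: union(8, 1) -> merged; set of 8 now {1, 6, 8}
Set of 1: {1, 6, 8}; 8 is a member.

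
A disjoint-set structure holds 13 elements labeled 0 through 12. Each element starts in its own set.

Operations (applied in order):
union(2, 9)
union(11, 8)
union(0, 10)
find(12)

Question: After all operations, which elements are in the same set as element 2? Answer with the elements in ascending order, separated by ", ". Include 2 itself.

Answer: 2, 9

Derivation:
Step 1: union(2, 9) -> merged; set of 2 now {2, 9}
Step 2: union(11, 8) -> merged; set of 11 now {8, 11}
Step 3: union(0, 10) -> merged; set of 0 now {0, 10}
Step 4: find(12) -> no change; set of 12 is {12}
Component of 2: {2, 9}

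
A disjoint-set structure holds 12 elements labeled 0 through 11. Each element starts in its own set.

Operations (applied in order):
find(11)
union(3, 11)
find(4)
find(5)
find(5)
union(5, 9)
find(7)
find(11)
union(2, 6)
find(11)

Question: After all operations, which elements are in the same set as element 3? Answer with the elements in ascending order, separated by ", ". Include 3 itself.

Answer: 3, 11

Derivation:
Step 1: find(11) -> no change; set of 11 is {11}
Step 2: union(3, 11) -> merged; set of 3 now {3, 11}
Step 3: find(4) -> no change; set of 4 is {4}
Step 4: find(5) -> no change; set of 5 is {5}
Step 5: find(5) -> no change; set of 5 is {5}
Step 6: union(5, 9) -> merged; set of 5 now {5, 9}
Step 7: find(7) -> no change; set of 7 is {7}
Step 8: find(11) -> no change; set of 11 is {3, 11}
Step 9: union(2, 6) -> merged; set of 2 now {2, 6}
Step 10: find(11) -> no change; set of 11 is {3, 11}
Component of 3: {3, 11}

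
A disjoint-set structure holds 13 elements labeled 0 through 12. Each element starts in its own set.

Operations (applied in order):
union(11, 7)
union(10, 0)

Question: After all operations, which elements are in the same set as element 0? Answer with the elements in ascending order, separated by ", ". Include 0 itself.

Answer: 0, 10

Derivation:
Step 1: union(11, 7) -> merged; set of 11 now {7, 11}
Step 2: union(10, 0) -> merged; set of 10 now {0, 10}
Component of 0: {0, 10}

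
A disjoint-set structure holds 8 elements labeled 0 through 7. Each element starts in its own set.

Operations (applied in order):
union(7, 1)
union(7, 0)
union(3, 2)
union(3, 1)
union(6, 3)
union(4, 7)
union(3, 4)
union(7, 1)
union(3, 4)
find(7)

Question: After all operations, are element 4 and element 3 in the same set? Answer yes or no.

Answer: yes

Derivation:
Step 1: union(7, 1) -> merged; set of 7 now {1, 7}
Step 2: union(7, 0) -> merged; set of 7 now {0, 1, 7}
Step 3: union(3, 2) -> merged; set of 3 now {2, 3}
Step 4: union(3, 1) -> merged; set of 3 now {0, 1, 2, 3, 7}
Step 5: union(6, 3) -> merged; set of 6 now {0, 1, 2, 3, 6, 7}
Step 6: union(4, 7) -> merged; set of 4 now {0, 1, 2, 3, 4, 6, 7}
Step 7: union(3, 4) -> already same set; set of 3 now {0, 1, 2, 3, 4, 6, 7}
Step 8: union(7, 1) -> already same set; set of 7 now {0, 1, 2, 3, 4, 6, 7}
Step 9: union(3, 4) -> already same set; set of 3 now {0, 1, 2, 3, 4, 6, 7}
Step 10: find(7) -> no change; set of 7 is {0, 1, 2, 3, 4, 6, 7}
Set of 4: {0, 1, 2, 3, 4, 6, 7}; 3 is a member.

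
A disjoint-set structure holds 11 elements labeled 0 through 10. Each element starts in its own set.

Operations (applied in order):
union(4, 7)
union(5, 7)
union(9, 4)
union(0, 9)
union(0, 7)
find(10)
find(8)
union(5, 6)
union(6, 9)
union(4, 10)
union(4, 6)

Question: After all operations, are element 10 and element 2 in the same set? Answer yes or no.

Answer: no

Derivation:
Step 1: union(4, 7) -> merged; set of 4 now {4, 7}
Step 2: union(5, 7) -> merged; set of 5 now {4, 5, 7}
Step 3: union(9, 4) -> merged; set of 9 now {4, 5, 7, 9}
Step 4: union(0, 9) -> merged; set of 0 now {0, 4, 5, 7, 9}
Step 5: union(0, 7) -> already same set; set of 0 now {0, 4, 5, 7, 9}
Step 6: find(10) -> no change; set of 10 is {10}
Step 7: find(8) -> no change; set of 8 is {8}
Step 8: union(5, 6) -> merged; set of 5 now {0, 4, 5, 6, 7, 9}
Step 9: union(6, 9) -> already same set; set of 6 now {0, 4, 5, 6, 7, 9}
Step 10: union(4, 10) -> merged; set of 4 now {0, 4, 5, 6, 7, 9, 10}
Step 11: union(4, 6) -> already same set; set of 4 now {0, 4, 5, 6, 7, 9, 10}
Set of 10: {0, 4, 5, 6, 7, 9, 10}; 2 is not a member.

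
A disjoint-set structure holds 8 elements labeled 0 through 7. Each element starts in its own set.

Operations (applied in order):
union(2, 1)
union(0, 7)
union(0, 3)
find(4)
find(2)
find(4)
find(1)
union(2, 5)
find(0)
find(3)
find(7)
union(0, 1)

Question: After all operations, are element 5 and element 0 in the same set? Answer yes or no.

Step 1: union(2, 1) -> merged; set of 2 now {1, 2}
Step 2: union(0, 7) -> merged; set of 0 now {0, 7}
Step 3: union(0, 3) -> merged; set of 0 now {0, 3, 7}
Step 4: find(4) -> no change; set of 4 is {4}
Step 5: find(2) -> no change; set of 2 is {1, 2}
Step 6: find(4) -> no change; set of 4 is {4}
Step 7: find(1) -> no change; set of 1 is {1, 2}
Step 8: union(2, 5) -> merged; set of 2 now {1, 2, 5}
Step 9: find(0) -> no change; set of 0 is {0, 3, 7}
Step 10: find(3) -> no change; set of 3 is {0, 3, 7}
Step 11: find(7) -> no change; set of 7 is {0, 3, 7}
Step 12: union(0, 1) -> merged; set of 0 now {0, 1, 2, 3, 5, 7}
Set of 5: {0, 1, 2, 3, 5, 7}; 0 is a member.

Answer: yes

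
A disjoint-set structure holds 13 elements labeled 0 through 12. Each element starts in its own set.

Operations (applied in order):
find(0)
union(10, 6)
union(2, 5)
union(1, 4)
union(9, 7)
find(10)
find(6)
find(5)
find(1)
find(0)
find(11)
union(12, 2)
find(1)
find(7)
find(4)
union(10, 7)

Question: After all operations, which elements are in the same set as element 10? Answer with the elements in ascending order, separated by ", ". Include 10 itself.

Step 1: find(0) -> no change; set of 0 is {0}
Step 2: union(10, 6) -> merged; set of 10 now {6, 10}
Step 3: union(2, 5) -> merged; set of 2 now {2, 5}
Step 4: union(1, 4) -> merged; set of 1 now {1, 4}
Step 5: union(9, 7) -> merged; set of 9 now {7, 9}
Step 6: find(10) -> no change; set of 10 is {6, 10}
Step 7: find(6) -> no change; set of 6 is {6, 10}
Step 8: find(5) -> no change; set of 5 is {2, 5}
Step 9: find(1) -> no change; set of 1 is {1, 4}
Step 10: find(0) -> no change; set of 0 is {0}
Step 11: find(11) -> no change; set of 11 is {11}
Step 12: union(12, 2) -> merged; set of 12 now {2, 5, 12}
Step 13: find(1) -> no change; set of 1 is {1, 4}
Step 14: find(7) -> no change; set of 7 is {7, 9}
Step 15: find(4) -> no change; set of 4 is {1, 4}
Step 16: union(10, 7) -> merged; set of 10 now {6, 7, 9, 10}
Component of 10: {6, 7, 9, 10}

Answer: 6, 7, 9, 10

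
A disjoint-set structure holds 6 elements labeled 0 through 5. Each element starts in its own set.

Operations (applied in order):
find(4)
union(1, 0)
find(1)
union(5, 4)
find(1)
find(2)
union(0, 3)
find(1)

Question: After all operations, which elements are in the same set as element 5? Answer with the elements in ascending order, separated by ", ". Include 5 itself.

Step 1: find(4) -> no change; set of 4 is {4}
Step 2: union(1, 0) -> merged; set of 1 now {0, 1}
Step 3: find(1) -> no change; set of 1 is {0, 1}
Step 4: union(5, 4) -> merged; set of 5 now {4, 5}
Step 5: find(1) -> no change; set of 1 is {0, 1}
Step 6: find(2) -> no change; set of 2 is {2}
Step 7: union(0, 3) -> merged; set of 0 now {0, 1, 3}
Step 8: find(1) -> no change; set of 1 is {0, 1, 3}
Component of 5: {4, 5}

Answer: 4, 5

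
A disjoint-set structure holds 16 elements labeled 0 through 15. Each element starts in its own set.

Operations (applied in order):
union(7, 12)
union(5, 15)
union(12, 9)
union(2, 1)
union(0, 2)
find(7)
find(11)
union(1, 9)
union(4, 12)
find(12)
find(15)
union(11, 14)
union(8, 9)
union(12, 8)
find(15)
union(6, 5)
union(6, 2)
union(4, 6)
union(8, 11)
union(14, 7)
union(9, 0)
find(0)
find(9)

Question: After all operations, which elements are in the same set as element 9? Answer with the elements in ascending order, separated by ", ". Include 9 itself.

Step 1: union(7, 12) -> merged; set of 7 now {7, 12}
Step 2: union(5, 15) -> merged; set of 5 now {5, 15}
Step 3: union(12, 9) -> merged; set of 12 now {7, 9, 12}
Step 4: union(2, 1) -> merged; set of 2 now {1, 2}
Step 5: union(0, 2) -> merged; set of 0 now {0, 1, 2}
Step 6: find(7) -> no change; set of 7 is {7, 9, 12}
Step 7: find(11) -> no change; set of 11 is {11}
Step 8: union(1, 9) -> merged; set of 1 now {0, 1, 2, 7, 9, 12}
Step 9: union(4, 12) -> merged; set of 4 now {0, 1, 2, 4, 7, 9, 12}
Step 10: find(12) -> no change; set of 12 is {0, 1, 2, 4, 7, 9, 12}
Step 11: find(15) -> no change; set of 15 is {5, 15}
Step 12: union(11, 14) -> merged; set of 11 now {11, 14}
Step 13: union(8, 9) -> merged; set of 8 now {0, 1, 2, 4, 7, 8, 9, 12}
Step 14: union(12, 8) -> already same set; set of 12 now {0, 1, 2, 4, 7, 8, 9, 12}
Step 15: find(15) -> no change; set of 15 is {5, 15}
Step 16: union(6, 5) -> merged; set of 6 now {5, 6, 15}
Step 17: union(6, 2) -> merged; set of 6 now {0, 1, 2, 4, 5, 6, 7, 8, 9, 12, 15}
Step 18: union(4, 6) -> already same set; set of 4 now {0, 1, 2, 4, 5, 6, 7, 8, 9, 12, 15}
Step 19: union(8, 11) -> merged; set of 8 now {0, 1, 2, 4, 5, 6, 7, 8, 9, 11, 12, 14, 15}
Step 20: union(14, 7) -> already same set; set of 14 now {0, 1, 2, 4, 5, 6, 7, 8, 9, 11, 12, 14, 15}
Step 21: union(9, 0) -> already same set; set of 9 now {0, 1, 2, 4, 5, 6, 7, 8, 9, 11, 12, 14, 15}
Step 22: find(0) -> no change; set of 0 is {0, 1, 2, 4, 5, 6, 7, 8, 9, 11, 12, 14, 15}
Step 23: find(9) -> no change; set of 9 is {0, 1, 2, 4, 5, 6, 7, 8, 9, 11, 12, 14, 15}
Component of 9: {0, 1, 2, 4, 5, 6, 7, 8, 9, 11, 12, 14, 15}

Answer: 0, 1, 2, 4, 5, 6, 7, 8, 9, 11, 12, 14, 15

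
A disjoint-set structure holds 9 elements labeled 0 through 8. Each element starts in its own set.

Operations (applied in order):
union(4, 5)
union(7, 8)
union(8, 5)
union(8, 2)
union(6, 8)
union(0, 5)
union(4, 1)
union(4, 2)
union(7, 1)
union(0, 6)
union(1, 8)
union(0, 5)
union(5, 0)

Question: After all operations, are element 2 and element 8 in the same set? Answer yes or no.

Answer: yes

Derivation:
Step 1: union(4, 5) -> merged; set of 4 now {4, 5}
Step 2: union(7, 8) -> merged; set of 7 now {7, 8}
Step 3: union(8, 5) -> merged; set of 8 now {4, 5, 7, 8}
Step 4: union(8, 2) -> merged; set of 8 now {2, 4, 5, 7, 8}
Step 5: union(6, 8) -> merged; set of 6 now {2, 4, 5, 6, 7, 8}
Step 6: union(0, 5) -> merged; set of 0 now {0, 2, 4, 5, 6, 7, 8}
Step 7: union(4, 1) -> merged; set of 4 now {0, 1, 2, 4, 5, 6, 7, 8}
Step 8: union(4, 2) -> already same set; set of 4 now {0, 1, 2, 4, 5, 6, 7, 8}
Step 9: union(7, 1) -> already same set; set of 7 now {0, 1, 2, 4, 5, 6, 7, 8}
Step 10: union(0, 6) -> already same set; set of 0 now {0, 1, 2, 4, 5, 6, 7, 8}
Step 11: union(1, 8) -> already same set; set of 1 now {0, 1, 2, 4, 5, 6, 7, 8}
Step 12: union(0, 5) -> already same set; set of 0 now {0, 1, 2, 4, 5, 6, 7, 8}
Step 13: union(5, 0) -> already same set; set of 5 now {0, 1, 2, 4, 5, 6, 7, 8}
Set of 2: {0, 1, 2, 4, 5, 6, 7, 8}; 8 is a member.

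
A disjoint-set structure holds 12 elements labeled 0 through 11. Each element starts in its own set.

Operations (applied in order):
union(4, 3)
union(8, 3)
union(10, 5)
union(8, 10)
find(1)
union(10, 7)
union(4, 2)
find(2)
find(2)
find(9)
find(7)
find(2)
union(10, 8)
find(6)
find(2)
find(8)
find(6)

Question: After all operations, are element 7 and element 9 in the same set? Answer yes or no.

Answer: no

Derivation:
Step 1: union(4, 3) -> merged; set of 4 now {3, 4}
Step 2: union(8, 3) -> merged; set of 8 now {3, 4, 8}
Step 3: union(10, 5) -> merged; set of 10 now {5, 10}
Step 4: union(8, 10) -> merged; set of 8 now {3, 4, 5, 8, 10}
Step 5: find(1) -> no change; set of 1 is {1}
Step 6: union(10, 7) -> merged; set of 10 now {3, 4, 5, 7, 8, 10}
Step 7: union(4, 2) -> merged; set of 4 now {2, 3, 4, 5, 7, 8, 10}
Step 8: find(2) -> no change; set of 2 is {2, 3, 4, 5, 7, 8, 10}
Step 9: find(2) -> no change; set of 2 is {2, 3, 4, 5, 7, 8, 10}
Step 10: find(9) -> no change; set of 9 is {9}
Step 11: find(7) -> no change; set of 7 is {2, 3, 4, 5, 7, 8, 10}
Step 12: find(2) -> no change; set of 2 is {2, 3, 4, 5, 7, 8, 10}
Step 13: union(10, 8) -> already same set; set of 10 now {2, 3, 4, 5, 7, 8, 10}
Step 14: find(6) -> no change; set of 6 is {6}
Step 15: find(2) -> no change; set of 2 is {2, 3, 4, 5, 7, 8, 10}
Step 16: find(8) -> no change; set of 8 is {2, 3, 4, 5, 7, 8, 10}
Step 17: find(6) -> no change; set of 6 is {6}
Set of 7: {2, 3, 4, 5, 7, 8, 10}; 9 is not a member.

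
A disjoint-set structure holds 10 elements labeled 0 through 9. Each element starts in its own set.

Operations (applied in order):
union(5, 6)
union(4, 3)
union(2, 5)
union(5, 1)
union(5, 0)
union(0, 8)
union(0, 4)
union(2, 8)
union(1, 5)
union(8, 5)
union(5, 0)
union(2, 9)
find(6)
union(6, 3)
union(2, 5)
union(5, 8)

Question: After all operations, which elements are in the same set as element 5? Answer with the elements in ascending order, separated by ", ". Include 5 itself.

Step 1: union(5, 6) -> merged; set of 5 now {5, 6}
Step 2: union(4, 3) -> merged; set of 4 now {3, 4}
Step 3: union(2, 5) -> merged; set of 2 now {2, 5, 6}
Step 4: union(5, 1) -> merged; set of 5 now {1, 2, 5, 6}
Step 5: union(5, 0) -> merged; set of 5 now {0, 1, 2, 5, 6}
Step 6: union(0, 8) -> merged; set of 0 now {0, 1, 2, 5, 6, 8}
Step 7: union(0, 4) -> merged; set of 0 now {0, 1, 2, 3, 4, 5, 6, 8}
Step 8: union(2, 8) -> already same set; set of 2 now {0, 1, 2, 3, 4, 5, 6, 8}
Step 9: union(1, 5) -> already same set; set of 1 now {0, 1, 2, 3, 4, 5, 6, 8}
Step 10: union(8, 5) -> already same set; set of 8 now {0, 1, 2, 3, 4, 5, 6, 8}
Step 11: union(5, 0) -> already same set; set of 5 now {0, 1, 2, 3, 4, 5, 6, 8}
Step 12: union(2, 9) -> merged; set of 2 now {0, 1, 2, 3, 4, 5, 6, 8, 9}
Step 13: find(6) -> no change; set of 6 is {0, 1, 2, 3, 4, 5, 6, 8, 9}
Step 14: union(6, 3) -> already same set; set of 6 now {0, 1, 2, 3, 4, 5, 6, 8, 9}
Step 15: union(2, 5) -> already same set; set of 2 now {0, 1, 2, 3, 4, 5, 6, 8, 9}
Step 16: union(5, 8) -> already same set; set of 5 now {0, 1, 2, 3, 4, 5, 6, 8, 9}
Component of 5: {0, 1, 2, 3, 4, 5, 6, 8, 9}

Answer: 0, 1, 2, 3, 4, 5, 6, 8, 9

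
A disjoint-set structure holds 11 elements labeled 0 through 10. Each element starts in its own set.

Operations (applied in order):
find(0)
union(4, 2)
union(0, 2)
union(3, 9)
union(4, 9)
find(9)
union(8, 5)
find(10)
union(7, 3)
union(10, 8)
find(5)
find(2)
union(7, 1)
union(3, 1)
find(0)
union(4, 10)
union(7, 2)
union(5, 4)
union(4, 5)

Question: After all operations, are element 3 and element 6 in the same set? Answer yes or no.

Answer: no

Derivation:
Step 1: find(0) -> no change; set of 0 is {0}
Step 2: union(4, 2) -> merged; set of 4 now {2, 4}
Step 3: union(0, 2) -> merged; set of 0 now {0, 2, 4}
Step 4: union(3, 9) -> merged; set of 3 now {3, 9}
Step 5: union(4, 9) -> merged; set of 4 now {0, 2, 3, 4, 9}
Step 6: find(9) -> no change; set of 9 is {0, 2, 3, 4, 9}
Step 7: union(8, 5) -> merged; set of 8 now {5, 8}
Step 8: find(10) -> no change; set of 10 is {10}
Step 9: union(7, 3) -> merged; set of 7 now {0, 2, 3, 4, 7, 9}
Step 10: union(10, 8) -> merged; set of 10 now {5, 8, 10}
Step 11: find(5) -> no change; set of 5 is {5, 8, 10}
Step 12: find(2) -> no change; set of 2 is {0, 2, 3, 4, 7, 9}
Step 13: union(7, 1) -> merged; set of 7 now {0, 1, 2, 3, 4, 7, 9}
Step 14: union(3, 1) -> already same set; set of 3 now {0, 1, 2, 3, 4, 7, 9}
Step 15: find(0) -> no change; set of 0 is {0, 1, 2, 3, 4, 7, 9}
Step 16: union(4, 10) -> merged; set of 4 now {0, 1, 2, 3, 4, 5, 7, 8, 9, 10}
Step 17: union(7, 2) -> already same set; set of 7 now {0, 1, 2, 3, 4, 5, 7, 8, 9, 10}
Step 18: union(5, 4) -> already same set; set of 5 now {0, 1, 2, 3, 4, 5, 7, 8, 9, 10}
Step 19: union(4, 5) -> already same set; set of 4 now {0, 1, 2, 3, 4, 5, 7, 8, 9, 10}
Set of 3: {0, 1, 2, 3, 4, 5, 7, 8, 9, 10}; 6 is not a member.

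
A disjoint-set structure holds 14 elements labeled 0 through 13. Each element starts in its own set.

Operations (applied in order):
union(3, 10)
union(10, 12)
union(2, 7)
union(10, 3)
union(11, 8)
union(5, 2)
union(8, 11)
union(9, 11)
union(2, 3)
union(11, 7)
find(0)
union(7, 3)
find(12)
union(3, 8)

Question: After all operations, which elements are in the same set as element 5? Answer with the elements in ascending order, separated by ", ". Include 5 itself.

Answer: 2, 3, 5, 7, 8, 9, 10, 11, 12

Derivation:
Step 1: union(3, 10) -> merged; set of 3 now {3, 10}
Step 2: union(10, 12) -> merged; set of 10 now {3, 10, 12}
Step 3: union(2, 7) -> merged; set of 2 now {2, 7}
Step 4: union(10, 3) -> already same set; set of 10 now {3, 10, 12}
Step 5: union(11, 8) -> merged; set of 11 now {8, 11}
Step 6: union(5, 2) -> merged; set of 5 now {2, 5, 7}
Step 7: union(8, 11) -> already same set; set of 8 now {8, 11}
Step 8: union(9, 11) -> merged; set of 9 now {8, 9, 11}
Step 9: union(2, 3) -> merged; set of 2 now {2, 3, 5, 7, 10, 12}
Step 10: union(11, 7) -> merged; set of 11 now {2, 3, 5, 7, 8, 9, 10, 11, 12}
Step 11: find(0) -> no change; set of 0 is {0}
Step 12: union(7, 3) -> already same set; set of 7 now {2, 3, 5, 7, 8, 9, 10, 11, 12}
Step 13: find(12) -> no change; set of 12 is {2, 3, 5, 7, 8, 9, 10, 11, 12}
Step 14: union(3, 8) -> already same set; set of 3 now {2, 3, 5, 7, 8, 9, 10, 11, 12}
Component of 5: {2, 3, 5, 7, 8, 9, 10, 11, 12}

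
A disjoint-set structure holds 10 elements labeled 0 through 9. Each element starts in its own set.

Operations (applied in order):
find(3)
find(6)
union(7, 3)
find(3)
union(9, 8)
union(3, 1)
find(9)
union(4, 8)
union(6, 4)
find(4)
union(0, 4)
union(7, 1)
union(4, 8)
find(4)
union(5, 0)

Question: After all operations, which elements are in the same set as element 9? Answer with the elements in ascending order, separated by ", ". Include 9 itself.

Answer: 0, 4, 5, 6, 8, 9

Derivation:
Step 1: find(3) -> no change; set of 3 is {3}
Step 2: find(6) -> no change; set of 6 is {6}
Step 3: union(7, 3) -> merged; set of 7 now {3, 7}
Step 4: find(3) -> no change; set of 3 is {3, 7}
Step 5: union(9, 8) -> merged; set of 9 now {8, 9}
Step 6: union(3, 1) -> merged; set of 3 now {1, 3, 7}
Step 7: find(9) -> no change; set of 9 is {8, 9}
Step 8: union(4, 8) -> merged; set of 4 now {4, 8, 9}
Step 9: union(6, 4) -> merged; set of 6 now {4, 6, 8, 9}
Step 10: find(4) -> no change; set of 4 is {4, 6, 8, 9}
Step 11: union(0, 4) -> merged; set of 0 now {0, 4, 6, 8, 9}
Step 12: union(7, 1) -> already same set; set of 7 now {1, 3, 7}
Step 13: union(4, 8) -> already same set; set of 4 now {0, 4, 6, 8, 9}
Step 14: find(4) -> no change; set of 4 is {0, 4, 6, 8, 9}
Step 15: union(5, 0) -> merged; set of 5 now {0, 4, 5, 6, 8, 9}
Component of 9: {0, 4, 5, 6, 8, 9}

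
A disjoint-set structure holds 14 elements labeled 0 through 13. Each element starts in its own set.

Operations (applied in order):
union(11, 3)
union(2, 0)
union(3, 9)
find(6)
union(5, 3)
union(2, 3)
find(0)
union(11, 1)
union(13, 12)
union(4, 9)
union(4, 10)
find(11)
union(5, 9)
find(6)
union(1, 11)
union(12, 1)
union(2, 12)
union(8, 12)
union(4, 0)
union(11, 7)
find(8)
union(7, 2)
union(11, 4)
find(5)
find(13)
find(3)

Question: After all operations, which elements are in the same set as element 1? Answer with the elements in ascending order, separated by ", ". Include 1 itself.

Answer: 0, 1, 2, 3, 4, 5, 7, 8, 9, 10, 11, 12, 13

Derivation:
Step 1: union(11, 3) -> merged; set of 11 now {3, 11}
Step 2: union(2, 0) -> merged; set of 2 now {0, 2}
Step 3: union(3, 9) -> merged; set of 3 now {3, 9, 11}
Step 4: find(6) -> no change; set of 6 is {6}
Step 5: union(5, 3) -> merged; set of 5 now {3, 5, 9, 11}
Step 6: union(2, 3) -> merged; set of 2 now {0, 2, 3, 5, 9, 11}
Step 7: find(0) -> no change; set of 0 is {0, 2, 3, 5, 9, 11}
Step 8: union(11, 1) -> merged; set of 11 now {0, 1, 2, 3, 5, 9, 11}
Step 9: union(13, 12) -> merged; set of 13 now {12, 13}
Step 10: union(4, 9) -> merged; set of 4 now {0, 1, 2, 3, 4, 5, 9, 11}
Step 11: union(4, 10) -> merged; set of 4 now {0, 1, 2, 3, 4, 5, 9, 10, 11}
Step 12: find(11) -> no change; set of 11 is {0, 1, 2, 3, 4, 5, 9, 10, 11}
Step 13: union(5, 9) -> already same set; set of 5 now {0, 1, 2, 3, 4, 5, 9, 10, 11}
Step 14: find(6) -> no change; set of 6 is {6}
Step 15: union(1, 11) -> already same set; set of 1 now {0, 1, 2, 3, 4, 5, 9, 10, 11}
Step 16: union(12, 1) -> merged; set of 12 now {0, 1, 2, 3, 4, 5, 9, 10, 11, 12, 13}
Step 17: union(2, 12) -> already same set; set of 2 now {0, 1, 2, 3, 4, 5, 9, 10, 11, 12, 13}
Step 18: union(8, 12) -> merged; set of 8 now {0, 1, 2, 3, 4, 5, 8, 9, 10, 11, 12, 13}
Step 19: union(4, 0) -> already same set; set of 4 now {0, 1, 2, 3, 4, 5, 8, 9, 10, 11, 12, 13}
Step 20: union(11, 7) -> merged; set of 11 now {0, 1, 2, 3, 4, 5, 7, 8, 9, 10, 11, 12, 13}
Step 21: find(8) -> no change; set of 8 is {0, 1, 2, 3, 4, 5, 7, 8, 9, 10, 11, 12, 13}
Step 22: union(7, 2) -> already same set; set of 7 now {0, 1, 2, 3, 4, 5, 7, 8, 9, 10, 11, 12, 13}
Step 23: union(11, 4) -> already same set; set of 11 now {0, 1, 2, 3, 4, 5, 7, 8, 9, 10, 11, 12, 13}
Step 24: find(5) -> no change; set of 5 is {0, 1, 2, 3, 4, 5, 7, 8, 9, 10, 11, 12, 13}
Step 25: find(13) -> no change; set of 13 is {0, 1, 2, 3, 4, 5, 7, 8, 9, 10, 11, 12, 13}
Step 26: find(3) -> no change; set of 3 is {0, 1, 2, 3, 4, 5, 7, 8, 9, 10, 11, 12, 13}
Component of 1: {0, 1, 2, 3, 4, 5, 7, 8, 9, 10, 11, 12, 13}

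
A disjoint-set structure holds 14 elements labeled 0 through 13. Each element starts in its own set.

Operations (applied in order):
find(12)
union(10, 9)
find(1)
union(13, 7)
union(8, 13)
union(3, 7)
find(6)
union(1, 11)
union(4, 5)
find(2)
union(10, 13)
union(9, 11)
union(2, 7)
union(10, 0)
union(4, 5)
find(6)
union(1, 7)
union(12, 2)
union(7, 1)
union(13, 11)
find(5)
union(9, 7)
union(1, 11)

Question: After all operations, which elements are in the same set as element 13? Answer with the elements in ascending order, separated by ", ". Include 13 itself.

Answer: 0, 1, 2, 3, 7, 8, 9, 10, 11, 12, 13

Derivation:
Step 1: find(12) -> no change; set of 12 is {12}
Step 2: union(10, 9) -> merged; set of 10 now {9, 10}
Step 3: find(1) -> no change; set of 1 is {1}
Step 4: union(13, 7) -> merged; set of 13 now {7, 13}
Step 5: union(8, 13) -> merged; set of 8 now {7, 8, 13}
Step 6: union(3, 7) -> merged; set of 3 now {3, 7, 8, 13}
Step 7: find(6) -> no change; set of 6 is {6}
Step 8: union(1, 11) -> merged; set of 1 now {1, 11}
Step 9: union(4, 5) -> merged; set of 4 now {4, 5}
Step 10: find(2) -> no change; set of 2 is {2}
Step 11: union(10, 13) -> merged; set of 10 now {3, 7, 8, 9, 10, 13}
Step 12: union(9, 11) -> merged; set of 9 now {1, 3, 7, 8, 9, 10, 11, 13}
Step 13: union(2, 7) -> merged; set of 2 now {1, 2, 3, 7, 8, 9, 10, 11, 13}
Step 14: union(10, 0) -> merged; set of 10 now {0, 1, 2, 3, 7, 8, 9, 10, 11, 13}
Step 15: union(4, 5) -> already same set; set of 4 now {4, 5}
Step 16: find(6) -> no change; set of 6 is {6}
Step 17: union(1, 7) -> already same set; set of 1 now {0, 1, 2, 3, 7, 8, 9, 10, 11, 13}
Step 18: union(12, 2) -> merged; set of 12 now {0, 1, 2, 3, 7, 8, 9, 10, 11, 12, 13}
Step 19: union(7, 1) -> already same set; set of 7 now {0, 1, 2, 3, 7, 8, 9, 10, 11, 12, 13}
Step 20: union(13, 11) -> already same set; set of 13 now {0, 1, 2, 3, 7, 8, 9, 10, 11, 12, 13}
Step 21: find(5) -> no change; set of 5 is {4, 5}
Step 22: union(9, 7) -> already same set; set of 9 now {0, 1, 2, 3, 7, 8, 9, 10, 11, 12, 13}
Step 23: union(1, 11) -> already same set; set of 1 now {0, 1, 2, 3, 7, 8, 9, 10, 11, 12, 13}
Component of 13: {0, 1, 2, 3, 7, 8, 9, 10, 11, 12, 13}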